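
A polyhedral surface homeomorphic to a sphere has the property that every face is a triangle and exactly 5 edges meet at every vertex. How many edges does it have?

Each face has 3 edges and each edge borders two faces, so 2E = 3F.
Each vertex has degree 5, so 5V = 2E and hence V = 3F/5.
Euler: V − E + F = 2 ⇒ (3F/5) − (3F/2) + F = 2.
Multiply by 10: (6 − 15 + 10)F = 20, i.e. 1F = 20.
So F = 20, E = 3·20/2 = 30, V = 3·20/5 = 12.

30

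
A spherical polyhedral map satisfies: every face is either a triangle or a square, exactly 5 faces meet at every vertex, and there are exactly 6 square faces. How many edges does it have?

Let x be the number of triangles; then F = 6 + x.
Edge–face incidences: 2E = 4·6 + 3·x = 24 + 3x.
Every vertex has degree 5, so 5V = 2E.
Euler: V − E + F = 2 ⇒ (2E)/5 − E + (6 + x) = 2.
Multiply by 10: 2·(2E) − 5·(2E) + 10·(6 + x) = 20, i.e. 60 + 10x − 3·(24 + 3x) = 20.
Collecting terms: x − 12 = 20, so x = 32.
Then 2E = 24 + 3·32 = 120, so E = 60, V = 2E/5 = 24, F = 6 + 32 = 38.

60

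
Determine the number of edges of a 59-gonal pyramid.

A pyramid on an n-gon base has one n-gon and n triangles: V = 59 + 1 = 60, E = 2·59 = 118, F = 59 + 1 = 60.

118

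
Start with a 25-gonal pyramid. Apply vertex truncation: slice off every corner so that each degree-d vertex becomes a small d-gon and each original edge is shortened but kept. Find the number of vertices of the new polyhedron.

100

The base solid has V = 26, E = 50, F = 26.
Truncation replaces each original edge-end by a new vertex, so V′ = 2E = 100.
Each original edge survives, and each old vertex of degree d contributes d new edges; summing degrees gives Σd = 2E, so E′ = E + 2E = 3E = 150.
Each original face survives and each original vertex becomes one new face: F′ = F + V = 52.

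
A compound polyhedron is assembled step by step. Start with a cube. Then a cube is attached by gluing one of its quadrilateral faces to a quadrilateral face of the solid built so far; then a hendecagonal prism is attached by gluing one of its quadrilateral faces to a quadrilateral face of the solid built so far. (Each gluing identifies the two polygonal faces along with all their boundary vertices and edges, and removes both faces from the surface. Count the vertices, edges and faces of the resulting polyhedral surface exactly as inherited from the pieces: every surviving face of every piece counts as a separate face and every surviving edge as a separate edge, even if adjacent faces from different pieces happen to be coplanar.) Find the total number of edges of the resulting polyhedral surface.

A cube: V=8, E=12, F=6.
Attach a cube (V=8, E=12, F=6) along a 4-gon: merge 4 vertices and 4 edges, delete both glued faces → V=12, E=20, F=10.
Attach a hendecagonal prism (V=22, E=33, F=13) along a 4-gon: merge 4 vertices and 4 edges, delete both glued faces → V=30, E=49, F=21.
Check: V − E + F = 30 − 49 + 21 = 2.

49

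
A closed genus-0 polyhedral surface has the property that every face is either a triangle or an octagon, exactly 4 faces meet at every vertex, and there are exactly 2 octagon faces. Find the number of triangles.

16

Let x be the number of triangles; then F = 2 + x.
Edge–face incidences: 2E = 8·2 + 3·x = 16 + 3x.
Every vertex has degree 4, so 4V = 2E.
Euler: V − E + F = 2 ⇒ (2E)/4 − E + (2 + x) = 2.
Multiply by 8: 2·(2E) − 4·(2E) + 8·(2 + x) = 16, i.e. 16 + 8x − 2·(16 + 3x) = 16.
Collecting terms: 2x − 16 = 16, so 2x = 32, so x = 16.
Then 2E = 16 + 3·16 = 64, so E = 32, V = 2E/4 = 16, F = 2 + 16 = 18.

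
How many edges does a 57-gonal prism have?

171

A prism on an n-gon has two n-gon bases and n rectangular sides: V = 2·57 = 114, E = 3·57 = 171, F = 57 + 2 = 59.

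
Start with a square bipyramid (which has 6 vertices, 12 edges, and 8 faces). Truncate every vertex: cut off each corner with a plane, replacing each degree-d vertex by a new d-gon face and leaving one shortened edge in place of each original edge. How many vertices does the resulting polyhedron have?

Truncation replaces each original edge-end by a new vertex, so V′ = 2E = 24.
Each original edge survives, and each old vertex of degree d contributes d new edges; summing degrees gives Σd = 2E, so E′ = E + 2E = 3E = 36.
Each original face survives and each original vertex becomes one new face: F′ = F + V = 14.

24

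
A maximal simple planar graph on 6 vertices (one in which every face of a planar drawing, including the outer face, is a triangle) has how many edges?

In a plane triangulation 3F = 2E and V − E + F = 2, so E = 3V − 6 = 3·6 − 6 = 12.

12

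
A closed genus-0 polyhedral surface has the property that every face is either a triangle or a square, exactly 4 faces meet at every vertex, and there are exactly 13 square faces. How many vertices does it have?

19

Let x be the number of triangles; then F = 13 + x.
Edge–face incidences: 2E = 4·13 + 3·x = 52 + 3x.
Every vertex has degree 4, so 4V = 2E.
Euler: V − E + F = 2 ⇒ (2E)/4 − E + (13 + x) = 2.
Multiply by 8: 2·(2E) − 4·(2E) + 8·(13 + x) = 16, i.e. 104 + 8x − 2·(52 + 3x) = 16.
Collecting terms: 2x = 16, so x = 8.
Then 2E = 52 + 3·8 = 76, so E = 38, V = 2E/4 = 19, F = 13 + 8 = 21.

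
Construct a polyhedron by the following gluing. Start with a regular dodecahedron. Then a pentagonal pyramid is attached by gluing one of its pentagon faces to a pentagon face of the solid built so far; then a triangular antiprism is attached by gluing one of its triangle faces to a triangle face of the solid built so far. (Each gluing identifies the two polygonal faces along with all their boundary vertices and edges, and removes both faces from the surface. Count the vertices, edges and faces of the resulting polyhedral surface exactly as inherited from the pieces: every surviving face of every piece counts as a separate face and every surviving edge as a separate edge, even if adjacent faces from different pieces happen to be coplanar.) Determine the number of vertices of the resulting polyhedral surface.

A regular dodecahedron: V=20, E=30, F=12.
Attach a pentagonal pyramid (V=6, E=10, F=6) along a 5-gon: merge 5 vertices and 5 edges, delete both glued faces → V=21, E=35, F=16.
Attach a triangular antiprism (V=6, E=12, F=8) along a 3-gon: merge 3 vertices and 3 edges, delete both glued faces → V=24, E=44, F=22.
Check: V − E + F = 24 − 44 + 22 = 2.

24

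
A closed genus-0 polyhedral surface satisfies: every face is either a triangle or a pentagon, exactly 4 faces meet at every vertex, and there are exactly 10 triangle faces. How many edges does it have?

20

Let x be the number of pentagons; then F = 10 + x.
Edge–face incidences: 2E = 3·10 + 5·x = 30 + 5x.
Every vertex has degree 4, so 4V = 2E.
Euler: V − E + F = 2 ⇒ (2E)/4 − E + (10 + x) = 2.
Multiply by 8: 2·(2E) − 4·(2E) + 8·(10 + x) = 16, i.e. 80 + 8x − 2·(30 + 5x) = 16.
Collecting terms: −2x + 20 = 16, so −2x = −4, so x = 2.
Then 2E = 30 + 5·2 = 40, so E = 20, V = 2E/4 = 10, F = 10 + 2 = 12.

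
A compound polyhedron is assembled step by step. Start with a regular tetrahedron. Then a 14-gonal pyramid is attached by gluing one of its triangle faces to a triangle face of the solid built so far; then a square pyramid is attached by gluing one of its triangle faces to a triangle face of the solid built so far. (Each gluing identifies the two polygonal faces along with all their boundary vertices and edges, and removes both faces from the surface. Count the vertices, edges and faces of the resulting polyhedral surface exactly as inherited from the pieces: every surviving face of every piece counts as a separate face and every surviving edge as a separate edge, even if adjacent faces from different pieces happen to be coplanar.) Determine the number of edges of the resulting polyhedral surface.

A regular tetrahedron: V=4, E=6, F=4.
Attach a 14-gonal pyramid (V=15, E=28, F=15) along a 3-gon: merge 3 vertices and 3 edges, delete both glued faces → V=16, E=31, F=17.
Attach a square pyramid (V=5, E=8, F=5) along a 3-gon: merge 3 vertices and 3 edges, delete both glued faces → V=18, E=36, F=20.
Check: V − E + F = 18 − 36 + 20 = 2.

36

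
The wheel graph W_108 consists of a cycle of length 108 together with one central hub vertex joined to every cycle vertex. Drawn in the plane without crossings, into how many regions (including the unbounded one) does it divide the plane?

W_108 has V = 108 + 1 = 109 vertices and E = 2·108 = 216 edges.
By Euler's formula F = 2 − V + E = 2 − 109 + 216 = 109.

109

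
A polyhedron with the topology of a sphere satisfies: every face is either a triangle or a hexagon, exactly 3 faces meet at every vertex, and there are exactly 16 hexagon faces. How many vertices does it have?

36

Let x be the number of triangles; then F = 16 + x.
Edge–face incidences: 2E = 6·16 + 3·x = 96 + 3x.
Every vertex has degree 3, so 3V = 2E.
Euler: V − E + F = 2 ⇒ (2E)/3 − E + (16 + x) = 2.
Multiply by 6: 2·(2E) − 3·(2E) + 6·(16 + x) = 12, i.e. 96 + 6x − (96 + 3x) = 12.
Collecting terms: 3x = 12, so x = 4.
Then 2E = 96 + 3·4 = 108, so E = 54, V = 2E/3 = 36, F = 16 + 4 = 20.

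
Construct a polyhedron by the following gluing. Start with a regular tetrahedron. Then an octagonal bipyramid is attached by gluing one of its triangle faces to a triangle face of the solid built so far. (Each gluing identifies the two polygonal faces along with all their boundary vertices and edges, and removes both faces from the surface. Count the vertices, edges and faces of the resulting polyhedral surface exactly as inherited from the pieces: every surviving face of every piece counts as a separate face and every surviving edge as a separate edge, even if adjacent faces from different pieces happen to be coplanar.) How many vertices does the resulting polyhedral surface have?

11

A regular tetrahedron: V=4, E=6, F=4.
Attach an octagonal bipyramid (V=10, E=24, F=16) along a 3-gon: merge 3 vertices and 3 edges, delete both glued faces → V=11, E=27, F=18.
Check: V − E + F = 11 − 27 + 18 = 2.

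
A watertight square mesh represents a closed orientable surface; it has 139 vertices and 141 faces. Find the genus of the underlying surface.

2

Every face is a square, so 2E = 4·141 = 564, giving E = 282.
χ = V − E + F = 139 − 282 + 141 = -2.
For a closed orientable surface χ = 2 − 2g, so g = (2 − (-2))/2 = 2.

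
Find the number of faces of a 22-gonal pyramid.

A pyramid on an n-gon base has one n-gon and n triangles: V = 22 + 1 = 23, E = 2·22 = 44, F = 22 + 1 = 23.

23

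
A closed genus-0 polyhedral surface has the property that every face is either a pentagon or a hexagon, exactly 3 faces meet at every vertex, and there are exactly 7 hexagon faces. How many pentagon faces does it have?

12

Let x be the number of pentagons; then F = 7 + x.
Edge–face incidences: 2E = 6·7 + 5·x = 42 + 5x.
Every vertex has degree 3, so 3V = 2E.
Euler: V − E + F = 2 ⇒ (2E)/3 − E + (7 + x) = 2.
Multiply by 6: 2·(2E) − 3·(2E) + 6·(7 + x) = 12, i.e. 42 + 6x − (42 + 5x) = 12.
Collecting terms: x = 12.
Then 2E = 42 + 5·12 = 102, so E = 51, V = 2E/3 = 34, F = 7 + 12 = 19.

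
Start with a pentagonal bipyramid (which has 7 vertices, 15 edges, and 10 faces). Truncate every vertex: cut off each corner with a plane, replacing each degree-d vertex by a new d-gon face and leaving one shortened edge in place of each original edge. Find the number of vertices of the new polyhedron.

30

Truncation replaces each original edge-end by a new vertex, so V′ = 2E = 30.
Each original edge survives, and each old vertex of degree d contributes d new edges; summing degrees gives Σd = 2E, so E′ = E + 2E = 3E = 45.
Each original face survives and each original vertex becomes one new face: F′ = F + V = 17.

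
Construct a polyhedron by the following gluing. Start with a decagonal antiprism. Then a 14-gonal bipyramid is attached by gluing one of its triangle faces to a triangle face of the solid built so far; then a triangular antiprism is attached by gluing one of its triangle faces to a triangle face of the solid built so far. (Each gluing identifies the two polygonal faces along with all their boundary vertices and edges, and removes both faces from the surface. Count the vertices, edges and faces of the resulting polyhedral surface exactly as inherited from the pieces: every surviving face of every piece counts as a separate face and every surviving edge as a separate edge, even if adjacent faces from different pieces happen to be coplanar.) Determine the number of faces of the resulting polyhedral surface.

A decagonal antiprism: V=20, E=40, F=22.
Attach a 14-gonal bipyramid (V=16, E=42, F=28) along a 3-gon: merge 3 vertices and 3 edges, delete both glued faces → V=33, E=79, F=48.
Attach a triangular antiprism (V=6, E=12, F=8) along a 3-gon: merge 3 vertices and 3 edges, delete both glued faces → V=36, E=88, F=54.
Check: V − E + F = 36 − 88 + 54 = 2.

54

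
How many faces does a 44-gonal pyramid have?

A pyramid on an n-gon base has one n-gon and n triangles: V = 44 + 1 = 45, E = 2·44 = 88, F = 44 + 1 = 45.
Check: V − E + F = 45 − 88 + 45 = 2.

45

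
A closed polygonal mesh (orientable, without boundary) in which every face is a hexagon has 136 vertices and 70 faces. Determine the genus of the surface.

Every face is a hexagon, so 2E = 6·70 = 420, giving E = 210.
χ = V − E + F = 136 − 210 + 70 = -4.
For a closed orientable surface χ = 2 − 2g, so g = (2 − (-4))/2 = 3.

3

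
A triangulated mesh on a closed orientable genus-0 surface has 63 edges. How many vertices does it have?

23

χ = 2 − 2·0 = 2, and every face is a triangle so 3F = 2E.
F = 2E/3 = 42. Then V = 2 + E − F = 2 + 63 − 42 = 23.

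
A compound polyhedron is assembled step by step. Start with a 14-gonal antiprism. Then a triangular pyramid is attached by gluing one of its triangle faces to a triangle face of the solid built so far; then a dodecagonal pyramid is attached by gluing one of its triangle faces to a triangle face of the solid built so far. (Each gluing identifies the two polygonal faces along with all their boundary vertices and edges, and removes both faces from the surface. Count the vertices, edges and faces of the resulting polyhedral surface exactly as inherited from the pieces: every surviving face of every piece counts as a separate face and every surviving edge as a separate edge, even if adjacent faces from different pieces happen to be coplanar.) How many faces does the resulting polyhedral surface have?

A 14-gonal antiprism: V=28, E=56, F=30.
Attach a triangular pyramid (V=4, E=6, F=4) along a 3-gon: merge 3 vertices and 3 edges, delete both glued faces → V=29, E=59, F=32.
Attach a dodecagonal pyramid (V=13, E=24, F=13) along a 3-gon: merge 3 vertices and 3 edges, delete both glued faces → V=39, E=80, F=43.
Check: V − E + F = 39 − 80 + 43 = 2.

43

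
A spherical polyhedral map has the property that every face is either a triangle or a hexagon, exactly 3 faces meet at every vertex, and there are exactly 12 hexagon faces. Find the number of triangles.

Let x be the number of triangles; then F = 12 + x.
Edge–face incidences: 2E = 6·12 + 3·x = 72 + 3x.
Every vertex has degree 3, so 3V = 2E.
Euler: V − E + F = 2 ⇒ (2E)/3 − E + (12 + x) = 2.
Multiply by 6: 2·(2E) − 3·(2E) + 6·(12 + x) = 12, i.e. 72 + 6x − (72 + 3x) = 12.
Collecting terms: 3x = 12, so x = 4.
Then 2E = 72 + 3·4 = 84, so E = 42, V = 2E/3 = 28, F = 12 + 4 = 16.

4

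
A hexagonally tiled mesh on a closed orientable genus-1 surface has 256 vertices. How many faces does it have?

χ = 2 − 2·1 = 0, and every face is a hexagon so 6F = 2E.
V − E + F = 0 with E = 6F/2 gives 256 − (6/2 − 1)·F = 0, so F = 128 and E = 384.

128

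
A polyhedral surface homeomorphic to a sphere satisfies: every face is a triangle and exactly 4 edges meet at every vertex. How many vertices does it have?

6

Each face has 3 edges and each edge borders two faces, so 2E = 3F.
Each vertex has degree 4, so 4V = 2E and hence V = 3F/4.
Euler: V − E + F = 2 ⇒ (3F/4) − (3F/2) + F = 2.
Multiply by 8: (6 − 12 + 8)F = 16, i.e. 2F = 16.
So F = 8, E = 3·8/2 = 12, V = 3·8/4 = 6.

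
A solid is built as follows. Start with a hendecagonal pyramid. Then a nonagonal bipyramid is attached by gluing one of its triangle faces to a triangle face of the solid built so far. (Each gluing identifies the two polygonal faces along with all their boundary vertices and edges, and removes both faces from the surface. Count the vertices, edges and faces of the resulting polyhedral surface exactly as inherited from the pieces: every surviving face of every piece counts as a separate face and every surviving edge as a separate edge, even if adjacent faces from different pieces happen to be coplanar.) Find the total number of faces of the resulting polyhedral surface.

28

A hendecagonal pyramid: V=12, E=22, F=12.
Attach a nonagonal bipyramid (V=11, E=27, F=18) along a 3-gon: merge 3 vertices and 3 edges, delete both glued faces → V=20, E=46, F=28.
Check: V − E + F = 20 − 46 + 28 = 2.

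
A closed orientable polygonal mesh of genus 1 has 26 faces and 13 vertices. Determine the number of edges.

For a closed orientable surface of genus 1, χ = 2 − 2·1 = 0.
E = V + F − (0) = 13 + 26 − (0) = 39.

39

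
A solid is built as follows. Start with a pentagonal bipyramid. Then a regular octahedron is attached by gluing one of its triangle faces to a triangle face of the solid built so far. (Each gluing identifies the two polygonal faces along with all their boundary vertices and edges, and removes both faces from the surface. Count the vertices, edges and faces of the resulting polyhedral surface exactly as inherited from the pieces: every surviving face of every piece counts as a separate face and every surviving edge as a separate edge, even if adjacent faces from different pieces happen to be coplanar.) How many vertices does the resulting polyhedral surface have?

10

A pentagonal bipyramid: V=7, E=15, F=10.
Attach a regular octahedron (V=6, E=12, F=8) along a 3-gon: merge 3 vertices and 3 edges, delete both glued faces → V=10, E=24, F=16.
Check: V − E + F = 10 − 24 + 16 = 2.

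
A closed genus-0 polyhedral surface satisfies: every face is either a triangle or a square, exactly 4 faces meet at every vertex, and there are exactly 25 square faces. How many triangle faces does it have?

Let x be the number of triangles; then F = 25 + x.
Edge–face incidences: 2E = 4·25 + 3·x = 100 + 3x.
Every vertex has degree 4, so 4V = 2E.
Euler: V − E + F = 2 ⇒ (2E)/4 − E + (25 + x) = 2.
Multiply by 8: 2·(2E) − 4·(2E) + 8·(25 + x) = 16, i.e. 200 + 8x − 2·(100 + 3x) = 16.
Collecting terms: 2x = 16, so x = 8.
Then 2E = 100 + 3·8 = 124, so E = 62, V = 2E/4 = 31, F = 25 + 8 = 33.

8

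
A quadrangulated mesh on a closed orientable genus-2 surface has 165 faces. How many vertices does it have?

163

χ = 2 − 2·2 = -2, and every face is a square so 4F = 2E.
E = 4·165/2 = 330. Then V = -2 + E − F = -2 + 330 − 165 = 163.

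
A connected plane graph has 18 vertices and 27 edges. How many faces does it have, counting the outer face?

11

Euler's formula for a connected plane graph: V − E + F = 2, so F = 2 − 18 + 27 = 11.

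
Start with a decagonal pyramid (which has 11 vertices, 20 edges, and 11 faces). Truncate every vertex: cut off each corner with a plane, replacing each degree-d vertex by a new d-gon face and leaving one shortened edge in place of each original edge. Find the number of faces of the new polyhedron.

Truncation replaces each original edge-end by a new vertex, so V′ = 2E = 40.
Each original edge survives, and each old vertex of degree d contributes d new edges; summing degrees gives Σd = 2E, so E′ = E + 2E = 3E = 60.
Each original face survives and each original vertex becomes one new face: F′ = F + V = 22.

22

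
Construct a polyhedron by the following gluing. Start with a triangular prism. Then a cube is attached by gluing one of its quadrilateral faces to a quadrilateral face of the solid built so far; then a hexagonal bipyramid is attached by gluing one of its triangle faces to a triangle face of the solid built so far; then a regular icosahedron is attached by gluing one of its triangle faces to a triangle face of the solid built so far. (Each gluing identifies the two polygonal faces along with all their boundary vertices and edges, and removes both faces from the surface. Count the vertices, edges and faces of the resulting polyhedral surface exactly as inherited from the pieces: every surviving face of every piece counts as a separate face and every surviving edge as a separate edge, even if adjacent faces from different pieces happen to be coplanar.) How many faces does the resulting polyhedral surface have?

37

A triangular prism: V=6, E=9, F=5.
Attach a cube (V=8, E=12, F=6) along a 4-gon: merge 4 vertices and 4 edges, delete both glued faces → V=10, E=17, F=9.
Attach a hexagonal bipyramid (V=8, E=18, F=12) along a 3-gon: merge 3 vertices and 3 edges, delete both glued faces → V=15, E=32, F=19.
Attach a regular icosahedron (V=12, E=30, F=20) along a 3-gon: merge 3 vertices and 3 edges, delete both glued faces → V=24, E=59, F=37.
Check: V − E + F = 24 − 59 + 37 = 2.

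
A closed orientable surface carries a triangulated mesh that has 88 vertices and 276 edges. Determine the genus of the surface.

3

Every face is a triangle and each edge borders two faces, so 3F = 2·276, giving F = 184.
χ = V − E + F = 88 − 276 + 184 = -4.
For a closed orientable surface χ = 2 − 2g, so g = (2 − (-4))/2 = 3.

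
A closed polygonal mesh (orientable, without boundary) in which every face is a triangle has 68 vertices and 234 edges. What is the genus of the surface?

6

Every face is a triangle and each edge borders two faces, so 3F = 2·234, giving F = 156.
χ = V − E + F = 68 − 234 + 156 = -10.
For a closed orientable surface χ = 2 − 2g, so g = (2 − (-10))/2 = 6.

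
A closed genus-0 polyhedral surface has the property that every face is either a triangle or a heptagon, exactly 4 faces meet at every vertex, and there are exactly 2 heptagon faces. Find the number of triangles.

14

Let x be the number of triangles; then F = 2 + x.
Edge–face incidences: 2E = 7·2 + 3·x = 14 + 3x.
Every vertex has degree 4, so 4V = 2E.
Euler: V − E + F = 2 ⇒ (2E)/4 − E + (2 + x) = 2.
Multiply by 8: 2·(2E) − 4·(2E) + 8·(2 + x) = 16, i.e. 16 + 8x − 2·(14 + 3x) = 16.
Collecting terms: 2x − 12 = 16, so 2x = 28, so x = 14.
Then 2E = 14 + 3·14 = 56, so E = 28, V = 2E/4 = 14, F = 2 + 14 = 16.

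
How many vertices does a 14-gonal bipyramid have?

A bipyramid over an n-gon has 2n triangular faces and n + 2 vertices: V = 14 + 2 = 16, E = 3·14 = 42, F = 2·14 = 28.

16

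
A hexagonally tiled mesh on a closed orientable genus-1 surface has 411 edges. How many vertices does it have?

274

χ = 2 − 2·1 = 0, and every face is a hexagon so 6F = 2E.
F = 2E/6 = 137. Then V = 0 + E − F = 0 + 411 − 137 = 274.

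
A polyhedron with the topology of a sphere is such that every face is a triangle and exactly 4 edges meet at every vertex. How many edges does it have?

12

Each face has 3 edges and each edge borders two faces, so 2E = 3F.
Each vertex has degree 4, so 4V = 2E and hence V = 3F/4.
Euler: V − E + F = 2 ⇒ (3F/4) − (3F/2) + F = 2.
Multiply by 8: (6 − 12 + 8)F = 16, i.e. 2F = 16.
So F = 8, E = 3·8/2 = 12, V = 3·8/4 = 6.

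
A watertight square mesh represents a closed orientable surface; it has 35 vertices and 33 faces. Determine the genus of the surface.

Every face is a square, so 2E = 4·33 = 132, giving E = 66.
χ = V − E + F = 35 − 66 + 33 = 2.
For a closed orientable surface χ = 2 − 2g, so g = (2 − (2))/2 = 0.

0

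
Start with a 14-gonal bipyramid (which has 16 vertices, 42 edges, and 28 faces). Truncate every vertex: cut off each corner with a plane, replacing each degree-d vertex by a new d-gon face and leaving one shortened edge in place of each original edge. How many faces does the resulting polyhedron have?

44

Truncation replaces each original edge-end by a new vertex, so V′ = 2E = 84.
Each original edge survives, and each old vertex of degree d contributes d new edges; summing degrees gives Σd = 2E, so E′ = E + 2E = 3E = 126.
Each original face survives and each original vertex becomes one new face: F′ = F + V = 44.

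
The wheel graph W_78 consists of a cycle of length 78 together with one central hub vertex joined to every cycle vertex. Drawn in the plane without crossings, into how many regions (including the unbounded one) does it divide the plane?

79

W_78 has V = 78 + 1 = 79 vertices and E = 2·78 = 156 edges.
By Euler's formula F = 2 − V + E = 2 − 79 + 156 = 79.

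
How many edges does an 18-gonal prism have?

A prism on an n-gon has two n-gon bases and n rectangular sides: V = 2·18 = 36, E = 3·18 = 54, F = 18 + 2 = 20.
Check: V − E + F = 36 − 54 + 20 = 2.

54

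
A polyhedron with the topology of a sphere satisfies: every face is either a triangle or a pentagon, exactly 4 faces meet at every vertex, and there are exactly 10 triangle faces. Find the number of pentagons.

2

Let x be the number of pentagons; then F = 10 + x.
Edge–face incidences: 2E = 3·10 + 5·x = 30 + 5x.
Every vertex has degree 4, so 4V = 2E.
Euler: V − E + F = 2 ⇒ (2E)/4 − E + (10 + x) = 2.
Multiply by 8: 2·(2E) − 4·(2E) + 8·(10 + x) = 16, i.e. 80 + 8x − 2·(30 + 5x) = 16.
Collecting terms: −2x + 20 = 16, so −2x = −4, so x = 2.
Then 2E = 30 + 5·2 = 40, so E = 20, V = 2E/4 = 10, F = 10 + 2 = 12.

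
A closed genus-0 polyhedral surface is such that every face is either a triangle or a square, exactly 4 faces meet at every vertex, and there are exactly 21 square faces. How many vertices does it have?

Let x be the number of triangles; then F = 21 + x.
Edge–face incidences: 2E = 4·21 + 3·x = 84 + 3x.
Every vertex has degree 4, so 4V = 2E.
Euler: V − E + F = 2 ⇒ (2E)/4 − E + (21 + x) = 2.
Multiply by 8: 2·(2E) − 4·(2E) + 8·(21 + x) = 16, i.e. 168 + 8x − 2·(84 + 3x) = 16.
Collecting terms: 2x = 16, so x = 8.
Then 2E = 84 + 3·8 = 108, so E = 54, V = 2E/4 = 27, F = 21 + 8 = 29.

27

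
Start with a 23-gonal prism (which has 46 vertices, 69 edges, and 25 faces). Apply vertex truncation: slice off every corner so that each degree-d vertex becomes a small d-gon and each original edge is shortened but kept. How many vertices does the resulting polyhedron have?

138

Truncation replaces each original edge-end by a new vertex, so V′ = 2E = 138.
Each original edge survives, and each old vertex of degree d contributes d new edges; summing degrees gives Σd = 2E, so E′ = E + 2E = 3E = 207.
Each original face survives and each original vertex becomes one new face: F′ = F + V = 71.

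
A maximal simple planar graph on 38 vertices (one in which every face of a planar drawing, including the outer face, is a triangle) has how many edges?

In a plane triangulation 3F = 2E and V − E + F = 2, so E = 3V − 6 = 3·38 − 6 = 108.

108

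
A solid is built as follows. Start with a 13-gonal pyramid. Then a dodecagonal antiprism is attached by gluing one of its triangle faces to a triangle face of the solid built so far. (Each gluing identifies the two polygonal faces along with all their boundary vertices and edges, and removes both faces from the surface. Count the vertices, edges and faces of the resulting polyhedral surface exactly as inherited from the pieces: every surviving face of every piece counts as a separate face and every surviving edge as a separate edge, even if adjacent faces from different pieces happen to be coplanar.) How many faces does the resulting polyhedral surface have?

A 13-gonal pyramid: V=14, E=26, F=14.
Attach a dodecagonal antiprism (V=24, E=48, F=26) along a 3-gon: merge 3 vertices and 3 edges, delete both glued faces → V=35, E=71, F=38.
Check: V − E + F = 35 − 71 + 38 = 2.

38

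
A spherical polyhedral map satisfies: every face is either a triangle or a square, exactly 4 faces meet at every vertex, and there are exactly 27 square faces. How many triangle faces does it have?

Let x be the number of triangles; then F = 27 + x.
Edge–face incidences: 2E = 4·27 + 3·x = 108 + 3x.
Every vertex has degree 4, so 4V = 2E.
Euler: V − E + F = 2 ⇒ (2E)/4 − E + (27 + x) = 2.
Multiply by 8: 2·(2E) − 4·(2E) + 8·(27 + x) = 16, i.e. 216 + 8x − 2·(108 + 3x) = 16.
Collecting terms: 2x = 16, so x = 8.
Then 2E = 108 + 3·8 = 132, so E = 66, V = 2E/4 = 33, F = 27 + 8 = 35.

8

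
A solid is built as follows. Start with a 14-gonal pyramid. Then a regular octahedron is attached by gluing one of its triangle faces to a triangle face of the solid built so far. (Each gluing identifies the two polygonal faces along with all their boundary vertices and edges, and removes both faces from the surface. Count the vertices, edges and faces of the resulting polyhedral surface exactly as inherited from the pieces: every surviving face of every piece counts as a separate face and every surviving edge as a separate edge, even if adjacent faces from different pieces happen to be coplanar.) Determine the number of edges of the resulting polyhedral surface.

A 14-gonal pyramid: V=15, E=28, F=15.
Attach a regular octahedron (V=6, E=12, F=8) along a 3-gon: merge 3 vertices and 3 edges, delete both glued faces → V=18, E=37, F=21.
Check: V − E + F = 18 − 37 + 21 = 2.

37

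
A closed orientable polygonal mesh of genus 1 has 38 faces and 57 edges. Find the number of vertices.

For a closed orientable surface of genus 1, χ = 2 − 2·1 = 0.
V = 0 + E − F = 0 + 57 − 38 = 19.

19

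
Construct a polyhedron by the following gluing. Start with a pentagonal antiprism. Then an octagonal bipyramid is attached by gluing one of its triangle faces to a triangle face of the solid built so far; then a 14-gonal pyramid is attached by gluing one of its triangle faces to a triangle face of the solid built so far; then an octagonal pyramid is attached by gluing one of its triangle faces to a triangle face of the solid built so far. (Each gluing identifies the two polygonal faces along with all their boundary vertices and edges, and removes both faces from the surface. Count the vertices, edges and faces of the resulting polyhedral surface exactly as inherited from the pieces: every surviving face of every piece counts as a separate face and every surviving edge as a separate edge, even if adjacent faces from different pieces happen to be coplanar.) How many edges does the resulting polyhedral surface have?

A pentagonal antiprism: V=10, E=20, F=12.
Attach an octagonal bipyramid (V=10, E=24, F=16) along a 3-gon: merge 3 vertices and 3 edges, delete both glued faces → V=17, E=41, F=26.
Attach a 14-gonal pyramid (V=15, E=28, F=15) along a 3-gon: merge 3 vertices and 3 edges, delete both glued faces → V=29, E=66, F=39.
Attach an octagonal pyramid (V=9, E=16, F=9) along a 3-gon: merge 3 vertices and 3 edges, delete both glued faces → V=35, E=79, F=46.
Check: V − E + F = 35 − 79 + 46 = 2.

79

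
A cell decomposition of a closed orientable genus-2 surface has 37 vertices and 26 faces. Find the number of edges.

65

For a closed orientable surface of genus 2, χ = 2 − 2·2 = -2.
E = V + F − (-2) = 37 + 26 − (-2) = 65.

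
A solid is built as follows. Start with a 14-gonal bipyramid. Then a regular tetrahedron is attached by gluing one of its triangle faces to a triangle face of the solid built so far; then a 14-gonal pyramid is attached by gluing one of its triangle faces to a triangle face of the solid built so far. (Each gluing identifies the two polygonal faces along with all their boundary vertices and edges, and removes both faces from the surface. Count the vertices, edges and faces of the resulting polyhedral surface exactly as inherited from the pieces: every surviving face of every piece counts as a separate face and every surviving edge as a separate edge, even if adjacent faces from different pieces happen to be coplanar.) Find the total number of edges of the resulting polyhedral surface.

A 14-gonal bipyramid: V=16, E=42, F=28.
Attach a regular tetrahedron (V=4, E=6, F=4) along a 3-gon: merge 3 vertices and 3 edges, delete both glued faces → V=17, E=45, F=30.
Attach a 14-gonal pyramid (V=15, E=28, F=15) along a 3-gon: merge 3 vertices and 3 edges, delete both glued faces → V=29, E=70, F=43.
Check: V − E + F = 29 − 70 + 43 = 2.

70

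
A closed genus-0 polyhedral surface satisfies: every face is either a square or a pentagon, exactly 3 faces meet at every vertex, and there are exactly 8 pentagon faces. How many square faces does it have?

Let x be the number of squares; then F = 8 + x.
Edge–face incidences: 2E = 5·8 + 4·x = 40 + 4x.
Every vertex has degree 3, so 3V = 2E.
Euler: V − E + F = 2 ⇒ (2E)/3 − E + (8 + x) = 2.
Multiply by 6: 2·(2E) − 3·(2E) + 6·(8 + x) = 12, i.e. 48 + 6x − (40 + 4x) = 12.
Collecting terms: 2x + 8 = 12, so 2x = 4, so x = 2.
Then 2E = 40 + 4·2 = 48, so E = 24, V = 2E/3 = 16, F = 8 + 2 = 10.

2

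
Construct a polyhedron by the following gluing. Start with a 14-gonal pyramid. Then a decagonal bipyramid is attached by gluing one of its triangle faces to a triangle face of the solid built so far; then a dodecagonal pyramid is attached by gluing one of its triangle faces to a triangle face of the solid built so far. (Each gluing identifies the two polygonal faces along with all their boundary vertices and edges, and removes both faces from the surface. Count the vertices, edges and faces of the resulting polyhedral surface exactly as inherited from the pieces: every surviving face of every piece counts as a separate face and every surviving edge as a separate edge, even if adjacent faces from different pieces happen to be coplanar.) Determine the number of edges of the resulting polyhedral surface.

76

A 14-gonal pyramid: V=15, E=28, F=15.
Attach a decagonal bipyramid (V=12, E=30, F=20) along a 3-gon: merge 3 vertices and 3 edges, delete both glued faces → V=24, E=55, F=33.
Attach a dodecagonal pyramid (V=13, E=24, F=13) along a 3-gon: merge 3 vertices and 3 edges, delete both glued faces → V=34, E=76, F=44.
Check: V − E + F = 34 − 76 + 44 = 2.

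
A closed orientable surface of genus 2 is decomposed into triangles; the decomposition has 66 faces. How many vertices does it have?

χ = 2 − 2·2 = -2, and every face is a triangle so 3F = 2E.
E = 3·66/2 = 99. Then V = -2 + E − F = -2 + 99 − 66 = 31.

31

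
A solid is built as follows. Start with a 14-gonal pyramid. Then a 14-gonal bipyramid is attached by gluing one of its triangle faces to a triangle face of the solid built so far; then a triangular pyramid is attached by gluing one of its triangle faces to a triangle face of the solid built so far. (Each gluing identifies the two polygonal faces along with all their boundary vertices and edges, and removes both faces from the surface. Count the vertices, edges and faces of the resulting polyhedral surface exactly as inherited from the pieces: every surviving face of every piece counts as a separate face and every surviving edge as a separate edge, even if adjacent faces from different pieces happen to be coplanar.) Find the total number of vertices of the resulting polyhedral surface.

A 14-gonal pyramid: V=15, E=28, F=15.
Attach a 14-gonal bipyramid (V=16, E=42, F=28) along a 3-gon: merge 3 vertices and 3 edges, delete both glued faces → V=28, E=67, F=41.
Attach a triangular pyramid (V=4, E=6, F=4) along a 3-gon: merge 3 vertices and 3 edges, delete both glued faces → V=29, E=70, F=43.
Check: V − E + F = 29 − 70 + 43 = 2.

29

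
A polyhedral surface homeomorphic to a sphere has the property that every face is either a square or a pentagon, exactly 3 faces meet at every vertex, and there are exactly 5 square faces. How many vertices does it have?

10

Let x be the number of pentagons; then F = 5 + x.
Edge–face incidences: 2E = 4·5 + 5·x = 20 + 5x.
Every vertex has degree 3, so 3V = 2E.
Euler: V − E + F = 2 ⇒ (2E)/3 − E + (5 + x) = 2.
Multiply by 6: 2·(2E) − 3·(2E) + 6·(5 + x) = 12, i.e. 30 + 6x − (20 + 5x) = 12.
Collecting terms: x + 10 = 12, so x = 2.
Then 2E = 20 + 5·2 = 30, so E = 15, V = 2E/3 = 10, F = 5 + 2 = 7.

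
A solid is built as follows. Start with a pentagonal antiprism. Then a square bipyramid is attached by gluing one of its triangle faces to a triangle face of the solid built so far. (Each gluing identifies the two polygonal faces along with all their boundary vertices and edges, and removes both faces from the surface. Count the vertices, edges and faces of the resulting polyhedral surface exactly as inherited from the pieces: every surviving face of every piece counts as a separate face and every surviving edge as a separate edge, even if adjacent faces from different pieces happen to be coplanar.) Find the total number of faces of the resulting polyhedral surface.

A pentagonal antiprism: V=10, E=20, F=12.
Attach a square bipyramid (V=6, E=12, F=8) along a 3-gon: merge 3 vertices and 3 edges, delete both glued faces → V=13, E=29, F=18.
Check: V − E + F = 13 − 29 + 18 = 2.

18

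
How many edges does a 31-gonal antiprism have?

An antiprism on an n-gon has two n-gon caps and 2n triangles: V = 2·31 = 62, E = 4·31 = 124, F = 2·31 + 2 = 64.

124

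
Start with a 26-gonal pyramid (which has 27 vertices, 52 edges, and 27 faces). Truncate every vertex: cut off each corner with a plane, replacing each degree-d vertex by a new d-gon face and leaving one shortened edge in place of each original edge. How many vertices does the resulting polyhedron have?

Truncation replaces each original edge-end by a new vertex, so V′ = 2E = 104.
Each original edge survives, and each old vertex of degree d contributes d new edges; summing degrees gives Σd = 2E, so E′ = E + 2E = 3E = 156.
Each original face survives and each original vertex becomes one new face: F′ = F + V = 54.

104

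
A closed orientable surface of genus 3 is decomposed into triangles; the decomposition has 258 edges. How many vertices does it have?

82

χ = 2 − 2·3 = -4, and every face is a triangle so 3F = 2E.
F = 2E/3 = 172. Then V = -4 + E − F = -4 + 258 − 172 = 82.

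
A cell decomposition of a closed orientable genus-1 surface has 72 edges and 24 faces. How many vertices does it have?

For a closed orientable surface of genus 1, χ = 2 − 2·1 = 0.
V = 0 + E − F = 0 + 72 − 24 = 48.

48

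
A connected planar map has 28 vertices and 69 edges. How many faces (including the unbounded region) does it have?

43

Euler's formula for a connected plane graph: V − E + F = 2, so F = 2 − 28 + 69 = 43.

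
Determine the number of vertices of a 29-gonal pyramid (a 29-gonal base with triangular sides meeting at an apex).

A pyramid on an n-gon base has one n-gon and n triangles: V = 29 + 1 = 30, E = 2·29 = 58, F = 29 + 1 = 30.

30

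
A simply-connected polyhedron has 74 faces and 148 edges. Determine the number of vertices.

76

Here V − E + F = 2.
V = 2 + E − F = 2 + 148 − 74 = 76.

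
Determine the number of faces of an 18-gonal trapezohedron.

The n-trapezohedron (dual of the n-antiprism) has V = 2·18 + 2 = 38, E = 4·18 = 72, F = 2·18 = 36.

36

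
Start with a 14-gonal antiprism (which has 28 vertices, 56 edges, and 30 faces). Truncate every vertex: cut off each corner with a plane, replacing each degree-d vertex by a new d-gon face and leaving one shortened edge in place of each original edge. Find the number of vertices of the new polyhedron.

Truncation replaces each original edge-end by a new vertex, so V′ = 2E = 112.
Each original edge survives, and each old vertex of degree d contributes d new edges; summing degrees gives Σd = 2E, so E′ = E + 2E = 3E = 168.
Each original face survives and each original vertex becomes one new face: F′ = F + V = 58.

112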